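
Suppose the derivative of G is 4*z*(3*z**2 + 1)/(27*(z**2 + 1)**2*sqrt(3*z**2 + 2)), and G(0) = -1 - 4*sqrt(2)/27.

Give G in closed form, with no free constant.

G(z) = (-27*z**2 - 4*sqrt(3*z**2 + 2) - 27)/(27*(z**2 + 1))

G'(z) has the shape u'v + uv' for u = -2*sqrt(3*z**2 + 2)/9 and v = 1/(3*z**2/2 + 3/2) — it is the derivative of the product u*v.
A general antiderivative is -2*sqrt(3*z**2 + 2)/(9*(3*z**2/2 + 3/2)) + C.
The condition gives C = -1 - 4*sqrt(2)/27 - (-4*sqrt(2)/27) = -1.
So G(z) = (-27*z**2 - 4*sqrt(3*z**2 + 2) - 27)/(27*(z**2 + 1)).
Check: d/dz[(-27*z**2 - 4*sqrt(3*z**2 + 2) - 27)/(27*(z**2 + 1))] = (12*z**3 + 4*z)/(27*z**4*sqrt(3*z**2 + 2) + 54*z**2*sqrt(3*z**2 + 2) + 27*sqrt(3*z**2 + 2)), which equals G'(z).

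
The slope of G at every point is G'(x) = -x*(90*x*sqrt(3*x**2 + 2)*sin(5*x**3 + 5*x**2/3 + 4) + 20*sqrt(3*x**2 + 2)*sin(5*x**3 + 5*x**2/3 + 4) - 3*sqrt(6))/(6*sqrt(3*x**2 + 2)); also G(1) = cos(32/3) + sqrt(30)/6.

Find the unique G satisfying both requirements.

A candidate passes only if d/dx[G] lands on the given G'(x) exactly.
A general antiderivative is sqrt(2*x**2 + 4/3)/2 + cos(5*x**3 + 5*x**2/3 + 4) + C.
The condition gives C = cos(32/3) + sqrt(30)/6 - (cos(32/3) + sqrt(30)/6) = 0.
So G(x) = sqrt(2*x**2 + 4/3)/2 + cos(5*x**3 + 5*x**2/3 + 4).
Check: d/dx[sqrt(2*x**2 + 4/3)/2 + cos(5*x**3 + 5*x**2/3 + 4)] = (-90*x**2*sqrt(3*x**2 + 2)*sin(5*x**3 + 5*x**2/3 + 4) - 20*x*sqrt(3*x**2 + 2)*sin(5*x**3 + 5*x**2/3 + 4) + 3*sqrt(6)*x)/(6*sqrt(3*x**2 + 2)), which equals G'(x).

G(x) = sqrt(2*x**2 + 4/3)/2 + cos(5*x**3 + 5*x**2/3 + 4)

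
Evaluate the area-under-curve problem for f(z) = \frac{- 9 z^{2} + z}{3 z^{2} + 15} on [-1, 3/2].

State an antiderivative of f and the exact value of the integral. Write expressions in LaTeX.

An antiderivative F(z) passes only if d/dz[F] lands on f(z) exactly.
F(z) = - 3 z + \frac{\log{\left(z^{2} + 5 \right)}}{6} + 3 \sqrt{5} \operatorname{atan}{\left(\frac{\sqrt{5} z}{5} \right)} is an antiderivative of f.
Check: d/dz[- 3 z + \frac{\log{\left(z^{2} + 5 \right)}}{6} + 3 \sqrt{5} \operatorname{atan}{\left(\frac{\sqrt{5} z}{5} \right)}] = \frac{- 9 z^{2} + z}{3 z^{2} + 15} = f(z).
F(3/2) = - \frac{9}{2} + \frac{\log{\left(\frac{29}{4} \right)}}{6} + 3 \sqrt{5} \operatorname{atan}{\left(\frac{3 \sqrt{5}}{10} \right)}; F(-1) = - 3 \sqrt{5} \operatorname{atan}{\left(\frac{\sqrt{5}}{5} \right)} + \frac{\log{\left(6 \right)}}{6} + 3.
Integral = F(3/2) - F(-1) = - \frac{15}{2} - \frac{\log{\left(6 \right)}}{6} + \frac{\log{\left(\frac{29}{4} \right)}}{6} + 3 \sqrt{5} \operatorname{atan}{\left(\frac{\sqrt{5}}{5} \right)} + 3 \sqrt{5} \operatorname{atan}{\left(\frac{3 \sqrt{5}}{10} \right)}.

Antiderivative: F(z) = - 3 z + \frac{\log{\left(z^{2} + 5 \right)}}{6} + 3 \sqrt{5} \operatorname{atan}{\left(\frac{\sqrt{5} z}{5} \right)}; value = - \frac{15}{2} - \frac{\log{\left(6 \right)}}{6} + \frac{\log{\left(\frac{29}{4} \right)}}{6} + 3 \sqrt{5} \operatorname{atan}{\left(\frac{\sqrt{5}}{5} \right)} + 3 \sqrt{5} \operatorname{atan}{\left(\frac{3 \sqrt{5}}{10} \right)}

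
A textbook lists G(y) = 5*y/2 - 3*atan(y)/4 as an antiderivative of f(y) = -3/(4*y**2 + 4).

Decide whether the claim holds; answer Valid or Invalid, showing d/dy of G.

Invalid: d/dy[G] - f = 5/2, which is not 0.

d/dy[G] = (10*y**2 + 7)/(4*y**2 + 4)
d/dy[G] - f(y) = 5/2 != 0.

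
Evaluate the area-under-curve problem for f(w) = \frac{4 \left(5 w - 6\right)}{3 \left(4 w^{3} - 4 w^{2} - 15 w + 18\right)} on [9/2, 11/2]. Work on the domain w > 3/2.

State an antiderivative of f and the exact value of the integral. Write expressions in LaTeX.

Factor the denominator (3 \left(w + 2\right) \left(2 w - 3\right)^{2}) and decompose: f = \frac{128}{147 \left(2 w - 3\right)} + \frac{4}{7 \left(2 w - 3\right)^{2}} - \frac{64}{147 \left(w + 2\right)}; each piece integrates to a log, atan, or power term.
F(w) = \frac{2 \left(32 \left(2 w - 3\right) \log{\left(w - \frac{3}{2} \right)} - 32 \left(2 w - 3\right) \log{\left(w + 2 \right)} - 21\right)}{147 \left(2 w - 3\right)} is an antiderivative of f.
Check: d/dw[\frac{2 \left(32 \left(2 w - 3\right) \log{\left(w - \frac{3}{2} \right)} - 32 \left(2 w - 3\right) \log{\left(w + 2 \right)} - 21\right)}{147 \left(2 w - 3\right)}] = \frac{20 w - 24}{12 w^{3} - 12 w^{2} - 45 w + 54}, which equals f(w).
F(11/2) = - \frac{64 \log{\left(\frac{15}{2} \right)}}{147} - \frac{1}{28} + \frac{64 \log{\left(4 \right)}}{147}; F(9/2) = - \frac{64 \log{\left(\frac{13}{2} \right)}}{147} - \frac{1}{21} + \frac{64 \log{\left(3 \right)}}{147}.
Integral = F(11/2) - F(9/2) = - \frac{64 \log{\left(\frac{15}{2} \right)}}{147} - \frac{64 \log{\left(3 \right)}}{147} + \frac{1}{84} + \frac{64 \log{\left(4 \right)}}{147} + \frac{64 \log{\left(\frac{13}{2} \right)}}{147}.

Antiderivative: F(w) = \frac{2 \left(32 \left(2 w - 3\right) \log{\left(w - \frac{3}{2} \right)} - 32 \left(2 w - 3\right) \log{\left(w + 2 \right)} - 21\right)}{147 \left(2 w - 3\right)}; value = - \frac{64 \log{\left(\frac{15}{2} \right)}}{147} - \frac{64 \log{\left(3 \right)}}{147} + \frac{1}{84} + \frac{64 \log{\left(4 \right)}}{147} + \frac{64 \log{\left(\frac{13}{2} \right)}}{147}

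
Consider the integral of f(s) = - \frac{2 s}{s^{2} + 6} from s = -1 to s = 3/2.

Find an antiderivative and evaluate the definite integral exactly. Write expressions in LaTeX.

The substitution u = \frac{s^{2}}{2} + 3 works: f is exactly (dF/du)*(du/ds) for that inner function.
F(s) = - \log{\left(\frac{s^{2}}{2} + 3 \right)} is an antiderivative of f.
Check: d/ds[- \log{\left(\frac{s^{2}}{2} + 3 \right)}] = - \frac{2 s}{s^{2} + 6} = f(s).
F(3/2) = - \log{\left(\frac{33}{8} \right)}; F(-1) = - \log{\left(\frac{7}{2} \right)}.
Integral = F(3/2) - F(-1) = - \log{\left(\frac{33}{8} \right)} + \log{\left(\frac{7}{2} \right)}.

Antiderivative: F(s) = - \log{\left(\frac{s^{2}}{2} + 3 \right)}; value = - \log{\left(\frac{33}{8} \right)} + \log{\left(\frac{7}{2} \right)}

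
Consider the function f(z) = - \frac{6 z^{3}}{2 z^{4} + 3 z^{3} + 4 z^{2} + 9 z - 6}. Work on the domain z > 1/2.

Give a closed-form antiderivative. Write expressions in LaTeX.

An antiderivative is F(z) = - \frac{3 \log{\left(z - \frac{1}{2} \right)}}{65} - \frac{48 \log{\left(z + 2 \right)}}{35} - \frac{72 \log{\left(z^{2} + 3 \right)}}{91} + \frac{54 \sqrt{3} \operatorname{atan}{\left(\frac{\sqrt{3} z}{3} \right)}}{91}.

Factor the denominator (\left(z + 2\right) \left(2 z - 1\right) \left(z^{2} + 3\right)) and decompose: f = - \frac{18 \left(8 z - 9\right)}{91 \left(z^{2} + 3\right)} - \frac{6}{65 \left(2 z - 1\right)} - \frac{48}{35 \left(z + 2\right)}; each piece integrates to a log, atan, or power term.
Check: d/dz[- \frac{3 \log{\left(z - \frac{1}{2} \right)}}{65} - \frac{48 \log{\left(z + 2 \right)}}{35} - \frac{72 \log{\left(z^{2} + 3 \right)}}{91} + \frac{54 \sqrt{3} \operatorname{atan}{\left(\frac{\sqrt{3} z}{3} \right)}}{91}] = - \frac{6 z^{3}}{2 z^{4} + 3 z^{3} + 4 z^{2} + 9 z - 6} = f(z).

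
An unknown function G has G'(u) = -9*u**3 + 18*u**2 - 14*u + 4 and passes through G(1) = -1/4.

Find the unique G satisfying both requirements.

G(u) = -(3*u**2 - 4*u + 2)**2/4

The substitution w = 3*u**2/2 - 2*u + 1 works: G'(u) is exactly (dG/dw)*(dw/du) for that inner function.
A general antiderivative is -(3*u**2/2 - 2*u + 1)**2 + C.
The condition gives C = -1/4 - (-1/4) = 0.
So G(u) = -(3*u**2 - 4*u + 2)**2/4.
Check: d/du[-(3*u**2 - 4*u + 2)**2/4] = -9*u**3 + 18*u**2 - 14*u + 4 = G'(u).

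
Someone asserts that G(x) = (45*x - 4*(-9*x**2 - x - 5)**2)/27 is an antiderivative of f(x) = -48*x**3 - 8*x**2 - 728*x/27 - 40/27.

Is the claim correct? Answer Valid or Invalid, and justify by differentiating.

d/dx[G] = -48*x**3 - 8*x**2 - 728*x/27 + 5/27
d/dx[G] - f(x) = 5/3 != 0.

Invalid: d/dx[G] - f = 5/3, which is not 0.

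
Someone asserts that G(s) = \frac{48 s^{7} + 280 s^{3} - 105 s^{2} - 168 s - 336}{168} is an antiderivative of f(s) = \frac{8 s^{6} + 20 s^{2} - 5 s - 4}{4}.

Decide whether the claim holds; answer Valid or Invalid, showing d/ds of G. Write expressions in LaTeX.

Valid - differentiating G returns exactly f.

d/ds[G] = 2 s^{6} + 5 s^{2} - \frac{5 s}{4} - 1
This equals f(s) exactly, so the claim holds.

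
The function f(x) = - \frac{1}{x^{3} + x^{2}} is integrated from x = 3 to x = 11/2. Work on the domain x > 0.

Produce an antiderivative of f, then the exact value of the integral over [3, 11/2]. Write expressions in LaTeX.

Factor the denominator (x^{2} \left(x + 1\right)) and decompose: f = - \frac{1}{x + 1} + \frac{1}{x} - \frac{1}{x^{2}}; each piece integrates to a log, atan, or power term.
F(x) = \log{\left(x \right)} - \log{\left(x + 1 \right)} + \frac{1}{x} is an antiderivative of f.
Check: d/dx[\log{\left(x \right)} - \log{\left(x + 1 \right)} + \frac{1}{x}] = - \frac{1}{x^{3} + x^{2}} = f(x).
F(11/2) = - \log{\left(\frac{13}{2} \right)} + \frac{2}{11} + \log{\left(\frac{11}{2} \right)}; F(3) = - \log{\left(4 \right)} + \frac{1}{3} + \log{\left(3 \right)}.
Integral = F(11/2) - F(3) = - \log{\left(\frac{13}{2} \right)} - \log{\left(3 \right)} - \frac{5}{33} + \log{\left(4 \right)} + \log{\left(\frac{11}{2} \right)}.

Antiderivative: F(x) = \log{\left(x \right)} - \log{\left(x + 1 \right)} + \frac{1}{x}; value = - \log{\left(\frac{13}{2} \right)} - \log{\left(3 \right)} - \frac{5}{33} + \log{\left(4 \right)} + \log{\left(\frac{11}{2} \right)}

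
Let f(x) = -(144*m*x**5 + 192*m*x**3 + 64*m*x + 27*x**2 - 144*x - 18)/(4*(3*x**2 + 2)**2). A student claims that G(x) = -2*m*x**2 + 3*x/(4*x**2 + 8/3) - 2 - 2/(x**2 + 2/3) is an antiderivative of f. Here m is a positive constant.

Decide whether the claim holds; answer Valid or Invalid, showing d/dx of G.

Valid: G'(x) = f(x).

d/dx[G] = (-144*m*x**5 - 192*m*x**3 - 64*m*x - 27*x**2 + 144*x + 18)/(36*x**4 + 48*x**2 + 16)
This equals f(x) exactly, so the claim holds.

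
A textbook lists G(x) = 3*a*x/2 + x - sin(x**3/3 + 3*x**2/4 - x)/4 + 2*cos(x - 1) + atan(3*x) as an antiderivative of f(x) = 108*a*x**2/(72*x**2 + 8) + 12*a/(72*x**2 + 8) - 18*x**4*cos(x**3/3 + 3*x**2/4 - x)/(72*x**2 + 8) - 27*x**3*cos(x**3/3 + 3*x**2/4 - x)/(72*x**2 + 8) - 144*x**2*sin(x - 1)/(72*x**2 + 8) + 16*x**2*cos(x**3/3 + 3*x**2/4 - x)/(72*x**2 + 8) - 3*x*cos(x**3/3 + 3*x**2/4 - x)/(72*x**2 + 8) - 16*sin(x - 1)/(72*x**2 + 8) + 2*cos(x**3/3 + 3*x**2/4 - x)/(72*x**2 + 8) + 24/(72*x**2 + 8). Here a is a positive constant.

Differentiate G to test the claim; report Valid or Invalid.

Invalid: d/dx[G] - f = 1, which is not 0.

d/dx[G] = (108*a*x**2 + 12*a - 18*x**4*cos(x**3/3 + 3*x**2/4 - x) - 27*x**3*cos(x**3/3 + 3*x**2/4 - x) - 144*x**2*sin(x - 1) + 16*x**2*cos(x**3/3 + 3*x**2/4 - x) + 72*x**2 - 3*x*cos(x**3/3 + 3*x**2/4 - x) - 16*sin(x - 1) + 2*cos(x**3/3 + 3*x**2/4 - x) + 32)/(72*x**2 + 8)
d/dx[G] - f(x) = 1 != 0.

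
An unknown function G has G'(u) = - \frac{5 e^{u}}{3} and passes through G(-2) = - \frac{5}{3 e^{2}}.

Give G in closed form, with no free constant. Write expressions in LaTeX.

Differentiate the proposed G(u) back; it has to land on the given G'(u).
A general antiderivative is - \frac{5 e^{u}}{3} + C.
The condition gives C = - \frac{5}{3 e^{2}} - (- \frac{5}{3 e^{2}}) = 0.
So G(u) = - \frac{5 e^{u}}{3}.
Check: d/du[- \frac{5 e^{u}}{3}] = - \frac{5 e^{u}}{3} = G'(u).

G(u) = - \frac{5 e^{u}}{3}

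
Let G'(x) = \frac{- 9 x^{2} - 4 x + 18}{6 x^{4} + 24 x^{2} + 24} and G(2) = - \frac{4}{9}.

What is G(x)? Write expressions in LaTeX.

G'(x) has the shape u'v + uv' for u = \frac{1}{x^{2} + 2} and v = \frac{3 x}{2} + \frac{1}{3} — it is the derivative of the product u*v.
A general antiderivative is \frac{\frac{3 x}{2} + \frac{1}{3}}{x^{2} + 2} + C.
The condition gives C = - \frac{4}{9} - (\frac{5}{9}) = -1.
So G(x) = \frac{- 6 x^{2} + 9 x - 10}{6 \left(x^{2} + 2\right)}.
Check: d/dx[\frac{- 6 x^{2} + 9 x - 10}{6 \left(x^{2} + 2\right)}] = \frac{- 9 x^{2} - 4 x + 18}{6 x^{4} + 24 x^{2} + 24} = G'(x).

G(x) = \frac{- 6 x^{2} + 9 x - 10}{6 \left(x^{2} + 2\right)}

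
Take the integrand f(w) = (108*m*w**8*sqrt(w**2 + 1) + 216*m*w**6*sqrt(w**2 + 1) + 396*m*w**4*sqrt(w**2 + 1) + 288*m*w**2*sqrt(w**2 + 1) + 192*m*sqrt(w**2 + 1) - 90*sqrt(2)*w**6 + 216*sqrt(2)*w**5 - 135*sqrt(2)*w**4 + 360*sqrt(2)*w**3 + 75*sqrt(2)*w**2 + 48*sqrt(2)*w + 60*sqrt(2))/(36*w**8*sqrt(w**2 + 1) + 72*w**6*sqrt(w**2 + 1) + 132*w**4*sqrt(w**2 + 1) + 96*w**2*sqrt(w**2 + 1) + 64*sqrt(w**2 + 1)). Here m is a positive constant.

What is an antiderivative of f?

An antiderivative is F(w) = (36*m*w**5 + 36*m*w**3 + 48*m*w + 15*sqrt(2)*w*sqrt(w**2 + 1) - 24*sqrt(2)*sqrt(w**2 + 1))/(12*w**4 + 12*w**2 + 16).

Whatever form F(w) takes, F'(w) = f(w) is non-negotiable.
Check: d/dw[(36*m*w**5 + 36*m*w**3 + 48*m*w + 15*sqrt(2)*w*sqrt(w**2 + 1) - 24*sqrt(2)*sqrt(w**2 + 1))/(12*w**4 + 12*w**2 + 16)] = (108*m*w**8*sqrt(w**2 + 1) + 216*m*w**6*sqrt(w**2 + 1) + 396*m*w**4*sqrt(w**2 + 1) + 288*m*w**2*sqrt(w**2 + 1) + 192*m*sqrt(w**2 + 1) - 90*sqrt(2)*w**6 + 216*sqrt(2)*w**5 - 135*sqrt(2)*w**4 + 360*sqrt(2)*w**3 + 75*sqrt(2)*w**2 + 48*sqrt(2)*w + 60*sqrt(2))/(36*w**8*sqrt(w**2 + 1) + 72*w**6*sqrt(w**2 + 1) + 132*w**4*sqrt(w**2 + 1) + 96*w**2*sqrt(w**2 + 1) + 64*sqrt(w**2 + 1)) = f(w).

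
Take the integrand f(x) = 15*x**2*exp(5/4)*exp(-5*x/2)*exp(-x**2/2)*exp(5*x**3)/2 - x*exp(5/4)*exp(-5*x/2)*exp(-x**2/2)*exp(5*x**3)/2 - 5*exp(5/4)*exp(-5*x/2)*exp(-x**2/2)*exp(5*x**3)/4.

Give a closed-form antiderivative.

The substitution u = 5*x**3 - x**2/2 - 5*x/2 + 5/4 works: f is exactly (dF/du)*(du/dx) for that inner function.
Check: d/dx[exp(5/4)*exp(-5*x/2)*exp(-x**2/2)*exp(5*x**3)/2] = (30*x**2*exp(5/4)*exp(5*x**3) - 2*x*exp(5/4)*exp(5*x**3) - 5*exp(5/4)*exp(5*x**3))*exp(-5*x/2)*exp(-x**2/2)/4, which equals f(x).

An antiderivative is F(x) = exp(5/4)*exp(-5*x/2)*exp(-x**2/2)*exp(5*x**3)/2.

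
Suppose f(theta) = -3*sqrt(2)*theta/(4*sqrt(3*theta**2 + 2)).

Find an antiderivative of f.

An antiderivative is F(theta) = -sqrt(2)*sqrt(3*theta**2 + 2)/4.

The substitution u = 3*theta**2/2 + 1 works: f is exactly (dF/du)*(du/dtheta) for that inner function.
Check: d/dtheta[-sqrt(2)*sqrt(3*theta**2 + 2)/4] = -3*sqrt(2)*theta/(4*sqrt(3*theta**2 + 2)) = f(theta).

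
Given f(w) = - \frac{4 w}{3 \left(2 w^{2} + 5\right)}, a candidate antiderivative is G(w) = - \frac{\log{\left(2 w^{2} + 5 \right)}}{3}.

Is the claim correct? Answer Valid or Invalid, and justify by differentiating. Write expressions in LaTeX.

d/dw[G] = - \frac{4 w}{6 w^{2} + 15}
This equals f(w) exactly, so the claim holds.

Valid: G'(w) = f(w).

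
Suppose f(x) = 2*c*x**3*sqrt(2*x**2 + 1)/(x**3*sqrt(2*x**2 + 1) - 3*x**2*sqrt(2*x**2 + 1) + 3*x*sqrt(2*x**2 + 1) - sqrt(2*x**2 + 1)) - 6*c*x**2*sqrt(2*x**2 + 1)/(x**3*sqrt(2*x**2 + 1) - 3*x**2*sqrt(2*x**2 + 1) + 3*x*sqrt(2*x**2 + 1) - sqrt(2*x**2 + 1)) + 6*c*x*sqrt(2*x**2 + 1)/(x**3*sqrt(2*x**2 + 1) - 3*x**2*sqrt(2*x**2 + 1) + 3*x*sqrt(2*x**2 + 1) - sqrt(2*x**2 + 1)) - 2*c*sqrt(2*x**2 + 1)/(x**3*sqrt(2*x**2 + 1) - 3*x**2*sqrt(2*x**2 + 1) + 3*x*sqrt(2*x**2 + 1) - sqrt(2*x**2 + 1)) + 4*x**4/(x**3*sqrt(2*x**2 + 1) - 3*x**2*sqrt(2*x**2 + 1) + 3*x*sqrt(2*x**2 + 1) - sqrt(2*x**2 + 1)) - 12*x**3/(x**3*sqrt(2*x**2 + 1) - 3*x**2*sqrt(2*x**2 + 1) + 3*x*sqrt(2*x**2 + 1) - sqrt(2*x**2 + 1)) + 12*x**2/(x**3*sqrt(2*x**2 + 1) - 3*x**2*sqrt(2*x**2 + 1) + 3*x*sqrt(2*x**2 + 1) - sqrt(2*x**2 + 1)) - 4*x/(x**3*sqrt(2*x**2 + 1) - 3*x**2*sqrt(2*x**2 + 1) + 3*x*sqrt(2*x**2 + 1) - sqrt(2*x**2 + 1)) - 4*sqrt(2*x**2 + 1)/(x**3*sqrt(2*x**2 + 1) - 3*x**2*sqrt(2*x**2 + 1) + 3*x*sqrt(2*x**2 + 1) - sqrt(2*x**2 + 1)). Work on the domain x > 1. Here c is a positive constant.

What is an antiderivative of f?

An antiderivative is F(x) = 2*c*x + 2*sqrt(2*x**2 + 1) + 2/(x - 1)**2.

The integrand splits into summands that can be handled one at a time.
Check: d/dx[2*c*x + 2*sqrt(2*x**2 + 1) + 2/(x - 1)**2] = (2*c*x**3*sqrt(2*x**2 + 1) - 6*c*x**2*sqrt(2*x**2 + 1) + 6*c*x*sqrt(2*x**2 + 1) - 2*c*sqrt(2*x**2 + 1) + 4*x**4 - 12*x**3 + 12*x**2 - 4*x - 4*sqrt(2*x**2 + 1))/(x**3*sqrt(2*x**2 + 1) - 3*x**2*sqrt(2*x**2 + 1) + 3*x*sqrt(2*x**2 + 1) - sqrt(2*x**2 + 1)), which equals f(x).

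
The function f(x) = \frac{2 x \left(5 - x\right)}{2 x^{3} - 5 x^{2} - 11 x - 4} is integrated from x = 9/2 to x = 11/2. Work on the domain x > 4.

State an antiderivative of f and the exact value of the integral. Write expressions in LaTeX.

Antiderivative: F(x) = \frac{8 \log{\left(x - 4 \right)}}{45} + \frac{11 \log{\left(x + \frac{1}{2} \right)}}{9} - \frac{12 \log{\left(x + 1 \right)}}{5}; value = - \frac{12 \log{\left(\frac{13}{2} \right)}}{5} - \frac{11 \log{\left(5 \right)}}{9} + \frac{8 \log{\left(\frac{3}{2} \right)}}{45} + \frac{8 \log{\left(2 \right)}}{45} + \frac{11 \log{\left(6 \right)}}{9} + \frac{12 \log{\left(\frac{11}{2} \right)}}{5}

The denominator factors as \left(x - 4\right) \left(x + 1\right) \left(2 x + 1\right); partial fractions split f into directly integrable pieces: \frac{22}{9 \left(2 x + 1\right)} - \frac{12}{5 \left(x + 1\right)} + \frac{8}{45 \left(x - 4\right)}.
F(x) = \frac{8 \log{\left(x - 4 \right)}}{45} + \frac{11 \log{\left(x + \frac{1}{2} \right)}}{9} - \frac{12 \log{\left(x + 1 \right)}}{5} is an antiderivative of f.
Check: d/dx[\frac{8 \log{\left(x - 4 \right)}}{45} + \frac{11 \log{\left(x + \frac{1}{2} \right)}}{9} - \frac{12 \log{\left(x + 1 \right)}}{5}] = \frac{- 2 x^{2} + 10 x}{2 x^{3} - 5 x^{2} - 11 x - 4}, which equals f(x).
F(11/2) = - \frac{12 \log{\left(\frac{13}{2} \right)}}{5} + \frac{8 \log{\left(\frac{3}{2} \right)}}{45} + \frac{11 \log{\left(6 \right)}}{9}; F(9/2) = - \frac{12 \log{\left(\frac{11}{2} \right)}}{5} - \frac{8 \log{\left(2 \right)}}{45} + \frac{11 \log{\left(5 \right)}}{9}.
Integral = F(11/2) - F(9/2) = - \frac{12 \log{\left(\frac{13}{2} \right)}}{5} - \frac{11 \log{\left(5 \right)}}{9} + \frac{8 \log{\left(\frac{3}{2} \right)}}{45} + \frac{8 \log{\left(2 \right)}}{45} + \frac{11 \log{\left(6 \right)}}{9} + \frac{12 \log{\left(\frac{11}{2} \right)}}{5}.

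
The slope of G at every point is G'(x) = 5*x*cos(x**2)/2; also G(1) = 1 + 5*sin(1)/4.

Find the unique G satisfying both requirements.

Recover the given G'(x) by differentiating a candidate G(x); any mismatch rules it out.
A general antiderivative is 5*sin(x**2)/4 + C.
The condition gives C = 1 + 5*sin(1)/4 - (5*sin(1)/4) = 1.
So G(x) = 5*sin(x**2)/4 + 1.
Check: d/dx[5*sin(x**2)/4 + 1] = 5*x*cos(x**2)/2 = G'(x).

G(x) = 5*sin(x**2)/4 + 1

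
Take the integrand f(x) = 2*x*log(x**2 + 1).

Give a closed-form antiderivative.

An antiderivative is F(x) = x**2*log(x**2 + 1) - x**2 + log(x**2 + 1).

Any candidate F(x) must reproduce f(x) exactly when differentiated.
Check: d/dx[x**2*log(x**2 + 1) - x**2 + log(x**2 + 1)] = 2*x*log(x**2 + 1) = f(x).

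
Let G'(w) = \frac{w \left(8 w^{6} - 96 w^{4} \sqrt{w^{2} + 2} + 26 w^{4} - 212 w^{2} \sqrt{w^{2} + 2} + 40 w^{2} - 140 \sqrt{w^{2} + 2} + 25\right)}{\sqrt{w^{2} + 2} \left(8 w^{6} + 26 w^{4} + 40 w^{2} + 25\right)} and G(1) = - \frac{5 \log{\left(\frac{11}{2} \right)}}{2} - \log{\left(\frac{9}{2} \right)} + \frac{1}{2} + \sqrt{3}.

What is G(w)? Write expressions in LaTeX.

The proposed G(w) is checked by its d/dw: the result must match the given G'(w).
A general antiderivative is \sqrt{w^{2} + 2} - \log{\left(2 w^{2} + \frac{5}{2} \right)} - \frac{5 \log{\left(w^{4} + 2 w^{2} + \frac{5}{2} \right)}}{2} + C.
The condition gives C = - \frac{5 \log{\left(\frac{11}{2} \right)}}{2} - \log{\left(\frac{9}{2} \right)} + \frac{1}{2} + \sqrt{3} - (- \frac{5 \log{\left(\frac{11}{2} \right)}}{2} - \log{\left(\frac{9}{2} \right)} + \sqrt{3}) = \frac{1}{2}.
So G(w) = \sqrt{w^{2} + 2} - \log{\left(2 w^{2} + \frac{5}{2} \right)} - \frac{5 \log{\left(w^{4} + 2 w^{2} + \frac{5}{2} \right)}}{2} + \frac{1}{2}.
Check: d/dw[\sqrt{w^{2} + 2} - \log{\left(2 w^{2} + \frac{5}{2} \right)} - \frac{5 \log{\left(w^{4} + 2 w^{2} + \frac{5}{2} \right)}}{2} + \frac{1}{2}] = \frac{8 w^{7} - 96 w^{5} \sqrt{w^{2} + 2} + 26 w^{5} - 212 w^{3} \sqrt{w^{2} + 2} + 40 w^{3} - 140 w \sqrt{w^{2} + 2} + 25 w}{8 w^{6} \sqrt{w^{2} + 2} + 26 w^{4} \sqrt{w^{2} + 2} + 40 w^{2} \sqrt{w^{2} + 2} + 25 \sqrt{w^{2} + 2}}, which equals G'(w).

G(w) = \sqrt{w^{2} + 2} - \log{\left(2 w^{2} + \frac{5}{2} \right)} - \frac{5 \log{\left(w^{4} + 2 w^{2} + \frac{5}{2} \right)}}{2} + \frac{1}{2}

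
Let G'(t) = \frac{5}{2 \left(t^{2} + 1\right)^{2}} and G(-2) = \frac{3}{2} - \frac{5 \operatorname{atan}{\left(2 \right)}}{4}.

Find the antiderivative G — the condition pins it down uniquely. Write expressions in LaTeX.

G(t) = \frac{5 t}{4 t^{2} + 4} + \frac{5 \operatorname{atan}{\left(t \right)}}{4} + 2

Whatever form G(t) takes, its d/dt must return the stated G'(t).
A general antiderivative is \frac{5 t}{4 t^{2} + 4} + \frac{5 \operatorname{atan}{\left(t \right)}}{4} + C.
The condition gives C = \frac{3}{2} - \frac{5 \operatorname{atan}{\left(2 \right)}}{4} - (- \frac{5 \operatorname{atan}{\left(2 \right)}}{4} - \frac{1}{2}) = 2.
So G(t) = \frac{5 t}{4 t^{2} + 4} + \frac{5 \operatorname{atan}{\left(t \right)}}{4} + 2.
Check: d/dt[\frac{5 t}{4 t^{2} + 4} + \frac{5 \operatorname{atan}{\left(t \right)}}{4} + 2] = \frac{5}{2 t^{4} + 4 t^{2} + 2}, which equals G'(t).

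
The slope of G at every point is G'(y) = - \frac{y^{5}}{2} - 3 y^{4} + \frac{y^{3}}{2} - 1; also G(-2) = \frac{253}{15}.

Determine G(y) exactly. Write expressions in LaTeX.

Integrate term by term and add the pieces.
A general antiderivative is - \frac{y^{6}}{12} - \frac{3 y^{5}}{5} + \frac{y^{4}}{8} - y + C.
The condition gives C = \frac{253}{15} - (\frac{268}{15}) = -1.
So G(y) = - \frac{y^{6}}{12} - \frac{3 y^{5}}{5} + \frac{y^{4}}{8} - y - 1.
Check: d/dy[- \frac{y^{6}}{12} - \frac{3 y^{5}}{5} + \frac{y^{4}}{8} - y - 1] = - \frac{y^{5}}{2} - 3 y^{4} + \frac{y^{3}}{2} - 1 = G'(y).

G(y) = - \frac{y^{6}}{12} - \frac{3 y^{5}}{5} + \frac{y^{4}}{8} - y - 1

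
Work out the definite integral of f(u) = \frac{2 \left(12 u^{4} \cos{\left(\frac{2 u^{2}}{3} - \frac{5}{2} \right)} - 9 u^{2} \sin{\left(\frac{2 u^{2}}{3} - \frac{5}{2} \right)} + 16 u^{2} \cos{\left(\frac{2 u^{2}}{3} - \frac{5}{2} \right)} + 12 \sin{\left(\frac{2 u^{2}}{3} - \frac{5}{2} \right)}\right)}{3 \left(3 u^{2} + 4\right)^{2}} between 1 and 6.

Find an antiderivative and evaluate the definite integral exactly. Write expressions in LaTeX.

Antiderivative: F(u) = \frac{2 u \sin{\left(\frac{2 u^{2}}{3} - \frac{5}{2} \right)}}{3 u^{2} + 4}; value = \frac{3 \sin{\left(\frac{43}{2} \right)}}{28} + \frac{2 \sin{\left(\frac{11}{6} \right)}}{7}

For F(u) to be correct the identity F'(u) - f(u) = 0 must hold.
F(u) = \frac{2 u \sin{\left(\frac{2 u^{2}}{3} - \frac{5}{2} \right)}}{3 u^{2} + 4} is an antiderivative of f.
Check: d/du[\frac{2 u \sin{\left(\frac{2 u^{2}}{3} - \frac{5}{2} \right)}}{3 u^{2} + 4}] = \frac{24 u^{4} \cos{\left(\frac{2 u^{2}}{3} - \frac{5}{2} \right)} - 18 u^{2} \sin{\left(\frac{2 u^{2}}{3} - \frac{5}{2} \right)} + 32 u^{2} \cos{\left(\frac{2 u^{2}}{3} - \frac{5}{2} \right)} + 24 \sin{\left(\frac{2 u^{2}}{3} - \frac{5}{2} \right)}}{27 u^{4} + 72 u^{2} + 48}, which equals f(u).
F(6) = \frac{3 \sin{\left(\frac{43}{2} \right)}}{28}; F(1) = - \frac{2 \sin{\left(\frac{11}{6} \right)}}{7}.
Integral = F(6) - F(1) = \frac{3 \sin{\left(\frac{43}{2} \right)}}{28} + \frac{2 \sin{\left(\frac{11}{6} \right)}}{7}.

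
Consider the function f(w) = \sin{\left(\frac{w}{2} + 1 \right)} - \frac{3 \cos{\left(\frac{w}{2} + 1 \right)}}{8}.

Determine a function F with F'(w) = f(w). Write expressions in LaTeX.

Integrate term by term and add the pieces.
Check: d/dw[- \frac{3 \sin{\left(\frac{w}{2} + 1 \right)}}{4} - 2 \cos{\left(\frac{w}{2} + 1 \right)}] = \sin{\left(\frac{w}{2} + 1 \right)} - \frac{3 \cos{\left(\frac{w}{2} + 1 \right)}}{8} = f(w).

An antiderivative is F(w) = - \frac{3 \sin{\left(\frac{w}{2} + 1 \right)}}{4} - 2 \cos{\left(\frac{w}{2} + 1 \right)}.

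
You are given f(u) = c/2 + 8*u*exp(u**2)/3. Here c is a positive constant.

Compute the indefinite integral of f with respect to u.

Since d/du undoes antidifferentiation here, F'(u) = f(u) is required of F(u).
Check: d/du[c*u/2 + 4*exp(u**2)/3] = c/2 + 8*u*exp(u**2)/3 = f(u).

F(u) = c*u/2 + 4*exp(u**2)/3 + C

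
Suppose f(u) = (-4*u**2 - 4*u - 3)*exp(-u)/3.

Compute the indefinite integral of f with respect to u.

F(u) = (4*u**2 + 12*u + 15)*exp(-u)/3 + C

f has the shape v'r + vr' for v = 4*u**2/3 + 4*u + 5 and r = exp(-u) — it is the derivative of the product v*r.
Check: d/du[(4*u**2 + 12*u + 15)*exp(-u)/3] = (-4*u**2 - 4*u - 3)*exp(-u)/3 = f(u).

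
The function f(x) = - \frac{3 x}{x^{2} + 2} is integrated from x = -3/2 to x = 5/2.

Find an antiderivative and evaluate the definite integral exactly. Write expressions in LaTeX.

Antiderivative: F(x) = - \frac{3 \log{\left(\frac{3 x^{2}}{2} + 3 \right)}}{2}; value = - \frac{3 \log{\left(\frac{99}{8} \right)}}{2} + \frac{3 \log{\left(\frac{51}{8} \right)}}{2}

The substitution u = \frac{3 x^{2}}{2} + 3 works: f is exactly (dF/du)*(du/dx) for that inner function.
F(x) = - \frac{3 \log{\left(\frac{3 x^{2}}{2} + 3 \right)}}{2} is an antiderivative of f.
Check: d/dx[- \frac{3 \log{\left(\frac{3 x^{2}}{2} + 3 \right)}}{2}] = - \frac{3 x}{x^{2} + 2} = f(x).
F(5/2) = - \frac{3 \log{\left(\frac{99}{8} \right)}}{2}; F(-3/2) = - \frac{3 \log{\left(\frac{51}{8} \right)}}{2}.
Integral = F(5/2) - F(-3/2) = - \frac{3 \log{\left(\frac{99}{8} \right)}}{2} + \frac{3 \log{\left(\frac{51}{8} \right)}}{2}.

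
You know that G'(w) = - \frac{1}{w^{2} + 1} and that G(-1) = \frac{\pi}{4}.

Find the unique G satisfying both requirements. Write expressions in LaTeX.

A first test for any G(w): its w-derivative must equal the given G'(w).
A general antiderivative is - \operatorname{atan}{\left(w \right)} + C.
The condition gives C = \frac{\pi}{4} - (\frac{\pi}{4}) = 0.
So G(w) = - \operatorname{atan}{\left(w \right)}.
Check: d/dw[- \operatorname{atan}{\left(w \right)}] = - \frac{1}{w^{2} + 1} = G'(w).

G(w) = - \operatorname{atan}{\left(w \right)}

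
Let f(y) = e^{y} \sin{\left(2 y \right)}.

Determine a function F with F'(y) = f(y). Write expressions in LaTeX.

An antiderivative F(y) passes only if d/dy[F] lands on f(y) exactly.
Check: d/dy[- \frac{\left(- \sin{\left(2 y \right)} + 2 \cos{\left(2 y \right)}\right) e^{y}}{5}] = e^{y} \sin{\left(2 y \right)} = f(y).

An antiderivative is F(y) = - \frac{\left(- \sin{\left(2 y \right)} + 2 \cos{\left(2 y \right)}\right) e^{y}}{5}.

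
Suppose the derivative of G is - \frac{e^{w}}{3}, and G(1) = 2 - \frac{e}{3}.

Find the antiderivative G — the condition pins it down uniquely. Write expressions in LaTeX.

G(w) = 2 - \frac{e^{w}}{3}

A first test for any G(w): its w-derivative must equal the given G'(w).
A general antiderivative is - \frac{e^{w}}{3} + C.
The condition gives C = 2 - \frac{e}{3} - (- \frac{e}{3}) = 2.
So G(w) = 2 - \frac{e^{w}}{3}.
Check: d/dw[2 - \frac{e^{w}}{3}] = - \frac{e^{w}}{3} = G'(w).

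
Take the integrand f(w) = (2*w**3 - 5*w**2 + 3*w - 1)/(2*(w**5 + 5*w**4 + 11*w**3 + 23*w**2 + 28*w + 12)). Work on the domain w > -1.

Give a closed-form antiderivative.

Factor the denominator (2*(w + 1)**2*(w + 3)*(w**2 + 4)) and decompose: f = (28*w - 383)/(650*(w**2 + 4)) - 109/(104*(w + 3)) + 201/(200*(w + 1)) - 11/(20*(w + 1)**2); each piece integrates to a log, atan, or power term.
Check: d/dw[201*log(w + 1)/200 - 109*log(w + 3)/104 + 7*log(w**2 + 4)/325 - 383*atan(w/2)/1300 + 11/(20*w + 20)] = (2*w**3 - 5*w**2 + 3*w - 1)/(2*w**5 + 10*w**4 + 22*w**3 + 46*w**2 + 56*w + 24), which equals f(w).

An antiderivative is F(w) = 201*log(w + 1)/200 - 109*log(w + 3)/104 + 7*log(w**2 + 4)/325 - 383*atan(w/2)/1300 + 11/(20*w + 20).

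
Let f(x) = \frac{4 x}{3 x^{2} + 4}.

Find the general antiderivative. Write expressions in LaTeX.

f matches the chain-rule pattern g'(h)*h' with inner function h(x) = \frac{3 x^{2}}{2} + 2; substituting u = h(x) collapses the integral.
Check: d/dx[\frac{2 \log{\left(\frac{3 x^{2}}{2} + 2 \right)}}{3}] = \frac{4 x}{3 x^{2} + 4} = f(x).

F(x) = \frac{2 \log{\left(\frac{3 x^{2}}{2} + 2 \right)}}{3} + C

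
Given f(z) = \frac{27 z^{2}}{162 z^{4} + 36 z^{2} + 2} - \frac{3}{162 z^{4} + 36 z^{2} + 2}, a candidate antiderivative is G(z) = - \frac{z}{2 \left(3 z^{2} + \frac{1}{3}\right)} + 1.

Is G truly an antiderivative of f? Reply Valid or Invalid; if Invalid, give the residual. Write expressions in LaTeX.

d/dz[G] = \frac{27 z^{2} - 3}{162 z^{4} + 36 z^{2} + 2}
This equals f(z) exactly, so the claim holds.

Valid - differentiating G returns exactly f.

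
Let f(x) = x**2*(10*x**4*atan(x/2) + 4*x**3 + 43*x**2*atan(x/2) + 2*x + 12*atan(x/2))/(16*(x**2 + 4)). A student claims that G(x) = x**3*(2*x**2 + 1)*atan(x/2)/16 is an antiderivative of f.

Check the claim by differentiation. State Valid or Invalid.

d/dx[G] = (10*x**6*atan(x/2) + 4*x**5 + 43*x**4*atan(x/2) + 2*x**3 + 12*x**2*atan(x/2))/(16*x**2 + 64)
This equals f(x) exactly, so the claim holds.

Valid. The derivative of G reproduces f.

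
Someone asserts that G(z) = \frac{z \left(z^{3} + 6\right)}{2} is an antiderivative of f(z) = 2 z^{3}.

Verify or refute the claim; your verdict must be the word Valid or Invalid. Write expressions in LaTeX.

d/dz[G] = 2 z^{3} + 3
d/dz[G] - f(z) = 3 != 0.

Invalid: d/dz[G] - f = 3, which is not 0.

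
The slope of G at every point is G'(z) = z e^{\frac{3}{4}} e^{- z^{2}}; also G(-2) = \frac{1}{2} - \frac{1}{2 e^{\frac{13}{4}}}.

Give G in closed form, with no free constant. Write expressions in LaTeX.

G'(z) matches the chain-rule pattern g'(h)*h' with inner function h(z) = \frac{3}{4} - z^{2}; substituting u = h(z) collapses the integral.
A general antiderivative is - \frac{e^{\frac{3}{4} - z^{2}}}{2} + C.
The condition gives C = \frac{1}{2} - \frac{1}{2 e^{\frac{13}{4}}} - (- \frac{1}{2 e^{\frac{13}{4}}}) = \frac{1}{2}.
So G(z) = \frac{\left(\frac{e^{z^{2}}}{e^{\frac{3}{4}}} - 1\right) e^{\frac{3}{4}} e^{- z^{2}}}{2}.
Check: d/dz[\frac{\left(\frac{e^{z^{2}}}{e^{\frac{3}{4}}} - 1\right) e^{\frac{3}{4}} e^{- z^{2}}}{2}] = z e^{\frac{3}{4}} e^{- z^{2}} = G'(z).

G(z) = \frac{\left(\frac{e^{z^{2}}}{e^{\frac{3}{4}}} - 1\right) e^{\frac{3}{4}} e^{- z^{2}}}{2}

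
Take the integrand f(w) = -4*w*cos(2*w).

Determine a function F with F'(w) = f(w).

A first test for any F(w): its w-derivative must equal f(w) identically.
Check: d/dw[-2*w*sin(2*w) - cos(2*w)] = -4*w*cos(2*w) = f(w).

An antiderivative is F(w) = -2*w*sin(2*w) - cos(2*w).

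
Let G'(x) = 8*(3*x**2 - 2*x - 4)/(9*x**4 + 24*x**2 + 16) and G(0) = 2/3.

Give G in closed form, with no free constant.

Recognize the product-rule pattern: G'(x) = u'v + uv' with u = 1/(3*x**2/2 + 2), v = 4/3 - 4*x, so integration by parts undoes it.
A general antiderivative is (4/3 - 4*x)/(3*x**2/2 + 2) + C.
The condition gives C = 2/3 - (2/3) = 0.
So G(x) = 8*(1 - 3*x)/(3*(3*x**2 + 4)).
Check: d/dx[8*(1 - 3*x)/(3*(3*x**2 + 4))] = (24*x**2 - 16*x - 32)/(9*x**4 + 24*x**2 + 16), which equals G'(x).

G(x) = 8*(1 - 3*x)/(3*(3*x**2 + 4))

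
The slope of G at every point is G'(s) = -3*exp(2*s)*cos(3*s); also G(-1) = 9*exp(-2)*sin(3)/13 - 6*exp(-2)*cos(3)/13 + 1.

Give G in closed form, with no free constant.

G(s) = -9*exp(2*s)*sin(3*s)/13 - 6*exp(2*s)*cos(3*s)/13 + 1

Any candidate G(s) must reproduce the stated G'(s) exactly.
A general antiderivative is -9*exp(2*s)*sin(3*s)/13 - 6*exp(2*s)*cos(3*s)/13 + C.
The condition gives C = 9*exp(-2)*sin(3)/13 - 6*exp(-2)*cos(3)/13 + 1 - (9*exp(-2)*sin(3)/13 - 6*exp(-2)*cos(3)/13) = 1.
So G(s) = -9*exp(2*s)*sin(3*s)/13 - 6*exp(2*s)*cos(3*s)/13 + 1.
Check: d/ds[-9*exp(2*s)*sin(3*s)/13 - 6*exp(2*s)*cos(3*s)/13 + 1] = -3*exp(2*s)*cos(3*s) = G'(s).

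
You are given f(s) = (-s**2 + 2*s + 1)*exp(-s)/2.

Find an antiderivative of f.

An antiderivative is F(s) = (s - 1)*(s + 1)*exp(-s)/2.

Recognize the product-rule pattern: f = u'v + uv' with u = s**2/2 - 1/2, v = exp(-s), so integration by parts undoes it.
Check: d/ds[(s - 1)*(s + 1)*exp(-s)/2] = (-s**2 + 2*s + 1)*exp(-s)/2 = f(s).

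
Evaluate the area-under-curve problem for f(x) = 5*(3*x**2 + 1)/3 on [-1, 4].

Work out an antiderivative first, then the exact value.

Antiderivative: F(x) = 5*x**3/3 + 5*x/3; value = 350/3

For F(x) to be correct the identity F'(x) - f(x) = 0 must hold.
F(x) = 5*x**3/3 + 5*x/3 is an antiderivative of f.
Check: d/dx[5*x**3/3 + 5*x/3] = 5*x**2 + 5/3, which equals f(x).
F(4) = 340/3; F(-1) = -10/3.
Integral = F(4) - F(-1) = 350/3.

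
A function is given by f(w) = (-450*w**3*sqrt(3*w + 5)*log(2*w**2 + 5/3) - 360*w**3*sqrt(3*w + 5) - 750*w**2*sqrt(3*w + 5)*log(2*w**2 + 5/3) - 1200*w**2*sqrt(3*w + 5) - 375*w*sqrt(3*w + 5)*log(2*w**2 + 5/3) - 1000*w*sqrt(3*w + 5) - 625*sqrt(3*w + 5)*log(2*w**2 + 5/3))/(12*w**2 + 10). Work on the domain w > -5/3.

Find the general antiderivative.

F(w) = -5*(3*w + 5)**(5/2)*log(2*w**2 + 5/3)/3 + C

f has the shape u'v + uv' for u = -5*(3*w + 5)**(5/2)/3 and v = log(2*w**2 + 5/3) — it is the derivative of the product u*v.
Check: d/dw[-5*(3*w + 5)**(5/2)*log(2*w**2 + 5/3)/3] = (-450*w**3*sqrt(3*w + 5)*log(2*w**2 + 5/3) - 360*w**3*sqrt(3*w + 5) - 750*w**2*sqrt(3*w + 5)*log(2*w**2 + 5/3) - 1200*w**2*sqrt(3*w + 5) - 375*w*sqrt(3*w + 5)*log(2*w**2 + 5/3) - 1000*w*sqrt(3*w + 5) - 625*sqrt(3*w + 5)*log(2*w**2 + 5/3))/(12*w**2 + 10) = f(w).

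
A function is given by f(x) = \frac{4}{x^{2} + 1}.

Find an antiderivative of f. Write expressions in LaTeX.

An antiderivative is F(x) = 4 \operatorname{atan}{\left(x \right)}.

Any candidate F(x) must reproduce f(x) exactly when differentiated.
Check: d/dx[4 \operatorname{atan}{\left(x \right)}] = \frac{4}{x^{2} + 1} = f(x).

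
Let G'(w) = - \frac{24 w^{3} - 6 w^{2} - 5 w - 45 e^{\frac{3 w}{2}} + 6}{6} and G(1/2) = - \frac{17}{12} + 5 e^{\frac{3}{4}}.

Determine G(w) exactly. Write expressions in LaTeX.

G(w) = - \frac{12 w^{4} - 4 w^{3} - 5 w^{2} + 12 w - 60 e^{\frac{3 w}{2}} + 12}{12}

Any candidate G(w) must reproduce the stated G'(w) exactly.
A general antiderivative is - w^{4} + \frac{w^{3}}{3} + \frac{5 w^{2}}{12} - w + 5 e^{\frac{3 w}{2}} - \frac{3}{2} + C.
The condition gives C = - \frac{17}{12} + 5 e^{\frac{3}{4}} - (- \frac{23}{12} + 5 e^{\frac{3}{4}}) = \frac{1}{2}.
So G(w) = - \frac{12 w^{4} - 4 w^{3} - 5 w^{2} + 12 w - 60 e^{\frac{3 w}{2}} + 12}{12}.
Check: d/dw[- \frac{12 w^{4} - 4 w^{3} - 5 w^{2} + 12 w - 60 e^{\frac{3 w}{2}} + 12}{12}] = - 4 w^{3} + w^{2} + \frac{5 w}{6} + \frac{15 e^{\frac{3 w}{2}}}{2} - 1, which equals G'(w).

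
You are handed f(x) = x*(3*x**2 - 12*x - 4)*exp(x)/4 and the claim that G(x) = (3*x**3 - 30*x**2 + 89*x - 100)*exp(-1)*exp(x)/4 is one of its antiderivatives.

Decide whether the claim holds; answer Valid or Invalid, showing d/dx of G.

Invalid: d/dx[G] - f = -3*x**3*exp(x)/4 + 3*x**3*exp(-1)*exp(x)/4 - 21*x**2*exp(-1)*exp(x)/4 + 3*x**2*exp(x) + x*exp(x) + 29*x*exp(-1)*exp(x)/4 - 11*exp(-1)*exp(x)/4, which is not 0.

d/dx[G] = (3*x**3*exp(x) - 21*x**2*exp(x) + 29*x*exp(x) - 11*exp(x))*exp(-1)/4
d/dx[G] - f(x) = -3*x**3*exp(x)/4 + 3*x**3*exp(-1)*exp(x)/4 - 21*x**2*exp(-1)*exp(x)/4 + 3*x**2*exp(x) + x*exp(x) + 29*x*exp(-1)*exp(x)/4 - 11*exp(-1)*exp(x)/4 != 0.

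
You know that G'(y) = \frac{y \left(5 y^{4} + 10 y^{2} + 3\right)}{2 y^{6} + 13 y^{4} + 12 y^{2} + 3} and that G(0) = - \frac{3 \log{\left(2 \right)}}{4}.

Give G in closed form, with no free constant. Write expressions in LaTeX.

G(y) = - \frac{3 \log{\left(2 y^{2} + 1 \right)}}{4} + \log{\left(\frac{y^{4}}{3} + 2 y^{2} + 1 \right)} - \frac{3 \log{\left(2 \right)}}{4}

Whatever form G(y) takes, its d/dy must return the stated G'(y).
A general antiderivative is - \frac{3 \log{\left(4 y^{2} + 2 \right)}}{4} + \log{\left(\frac{y^{4}}{3} + 2 y^{2} + 1 \right)} + C.
The condition gives C = - \frac{3 \log{\left(2 \right)}}{4} - (- \frac{3 \log{\left(2 \right)}}{4}) = 0.
So G(y) = - \frac{3 \log{\left(2 y^{2} + 1 \right)}}{4} + \log{\left(\frac{y^{4}}{3} + 2 y^{2} + 1 \right)} - \frac{3 \log{\left(2 \right)}}{4}.
Check: d/dy[- \frac{3 \log{\left(2 y^{2} + 1 \right)}}{4} + \log{\left(\frac{y^{4}}{3} + 2 y^{2} + 1 \right)} - \frac{3 \log{\left(2 \right)}}{4}] = \frac{5 y^{5} + 10 y^{3} + 3 y}{2 y^{6} + 13 y^{4} + 12 y^{2} + 3}, which equals G'(y).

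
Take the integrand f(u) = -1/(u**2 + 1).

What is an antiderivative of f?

Recover f(u) by differentiating a candidate F(u); any mismatch rules it out.
Check: d/du[-atan(u)] = -1/(u**2 + 1) = f(u).

An antiderivative is F(u) = -atan(u).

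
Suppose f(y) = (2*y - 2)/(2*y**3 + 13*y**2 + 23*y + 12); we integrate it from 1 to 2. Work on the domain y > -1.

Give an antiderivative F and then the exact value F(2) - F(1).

Factor the denominator ((y + 1)*(y + 4)*(2*y + 3)) and decompose: f = 4/(2*y + 3) - 2/(3*(y + 4)) - 4/(3*(y + 1)); each piece integrates to a log, atan, or power term.
F(y) = 2*(-2*log(y + 1) + 3*log(y + 3/2) - log(y + 4))/3 is an antiderivative of f.
Check: d/dy[2*(-2*log(y + 1) + 3*log(y + 3/2) - log(y + 4))/3] = (2*y - 2)/(2*y**3 + 13*y**2 + 23*y + 12) = f(y).
F(2) = -4*log(3)/3 - 2*log(6)/3 + 2*log(7/2); F(1) = -2*log(5)/3 - 4*log(2)/3 + 2*log(5/2).
Integral = F(2) - F(1) = -2*log(5/2) - 4*log(3)/3 - 2*log(6)/3 + 4*log(2)/3 + 2*log(5)/3 + 2*log(7/2).

Antiderivative: F(y) = 2*(-2*log(y + 1) + 3*log(y + 3/2) - log(y + 4))/3; value = -2*log(5/2) - 4*log(3)/3 - 2*log(6)/3 + 4*log(2)/3 + 2*log(5)/3 + 2*log(7/2)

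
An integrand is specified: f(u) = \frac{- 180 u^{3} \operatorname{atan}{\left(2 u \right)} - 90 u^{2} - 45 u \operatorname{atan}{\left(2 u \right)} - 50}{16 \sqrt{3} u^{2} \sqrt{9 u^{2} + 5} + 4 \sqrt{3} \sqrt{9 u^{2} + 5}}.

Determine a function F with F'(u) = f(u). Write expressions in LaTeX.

f has the shape v'r + vr' for v = - \frac{5 \sqrt{3 u^{2} + \frac{5}{3}}}{4} and r = \operatorname{atan}{\left(2 u \right)} — it is the derivative of the product v*r.
Check: d/du[- \frac{5 \sqrt{3 u^{2} + \frac{5}{3}} \operatorname{atan}{\left(2 u \right)}}{4}] = \frac{- 180 u^{3} \operatorname{atan}{\left(2 u \right)} - 90 u^{2} - 45 u \operatorname{atan}{\left(2 u \right)} - 50}{16 \sqrt{3} u^{2} \sqrt{9 u^{2} + 5} + 4 \sqrt{3} \sqrt{9 u^{2} + 5}} = f(u).

An antiderivative is F(u) = - \frac{5 \sqrt{3 u^{2} + \frac{5}{3}} \operatorname{atan}{\left(2 u \right)}}{4}.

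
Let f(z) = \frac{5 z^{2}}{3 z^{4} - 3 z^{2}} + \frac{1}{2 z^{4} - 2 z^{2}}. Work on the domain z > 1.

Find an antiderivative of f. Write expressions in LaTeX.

The denominator factors as 6 z^{2} \left(z - 1\right) \left(z + 1\right); partial fractions split f into directly integrable pieces: - \frac{13}{12 \left(z + 1\right)} + \frac{13}{12 \left(z - 1\right)} - \frac{1}{2 z^{2}}.
Check: d/dz[\frac{13 z \log{\left(z - 1 \right)} - 13 z \log{\left(z + 1 \right)} + 6}{12 z}] = \frac{10 z^{2} + 3}{6 z^{4} - 6 z^{2}}, which equals f(z).

An antiderivative is F(z) = \frac{13 z \log{\left(z - 1 \right)} - 13 z \log{\left(z + 1 \right)} + 6}{12 z}.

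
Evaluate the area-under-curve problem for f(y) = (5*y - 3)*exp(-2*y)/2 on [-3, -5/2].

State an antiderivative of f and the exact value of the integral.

Antiderivative: F(y) = -5*y*exp(-2*y)/4 + exp(-2*y)/8; value = -31*exp(6)/8 + 13*exp(5)/4

f has the shape u'v + uv' for u = 1/8 - 5*y/4 and v = exp(-2*y) — it is the derivative of the product u*v.
F(y) = -5*y*exp(-2*y)/4 + exp(-2*y)/8 is an antiderivative of f.
Check: d/dy[-5*y*exp(-2*y)/4 + exp(-2*y)/8] = (5*y - 3)*exp(-2*y)/2 = f(y).
F(-5/2) = 13*exp(5)/4; F(-3) = 31*exp(6)/8.
Integral = F(-5/2) - F(-3) = -31*exp(6)/8 + 13*exp(5)/4.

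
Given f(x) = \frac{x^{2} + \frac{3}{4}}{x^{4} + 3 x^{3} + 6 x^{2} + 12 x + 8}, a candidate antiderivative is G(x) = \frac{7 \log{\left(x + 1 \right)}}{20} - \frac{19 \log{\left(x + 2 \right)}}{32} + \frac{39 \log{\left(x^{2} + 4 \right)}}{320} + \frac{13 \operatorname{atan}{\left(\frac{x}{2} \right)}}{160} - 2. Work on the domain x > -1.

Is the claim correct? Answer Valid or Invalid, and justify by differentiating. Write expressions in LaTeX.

Valid: G'(x) = f(x).

d/dx[G] = \frac{4 x^{2} + 3}{4 x^{4} + 12 x^{3} + 24 x^{2} + 48 x + 32}
This equals f(x) exactly, so the claim holds.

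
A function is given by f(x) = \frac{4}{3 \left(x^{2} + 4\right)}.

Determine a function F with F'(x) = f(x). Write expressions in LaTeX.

A first test for any F(x): its x-derivative must equal f(x) identically.
Check: d/dx[\frac{2 \operatorname{atan}{\left(\frac{x}{2} \right)}}{3}] = \frac{4}{3 x^{2} + 12}, which equals f(x).

An antiderivative is F(x) = \frac{2 \operatorname{atan}{\left(\frac{x}{2} \right)}}{3}.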